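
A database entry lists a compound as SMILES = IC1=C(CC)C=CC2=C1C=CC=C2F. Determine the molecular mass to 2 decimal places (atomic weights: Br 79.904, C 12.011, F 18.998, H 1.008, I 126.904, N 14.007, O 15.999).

First, the molecular formula is C12H10FI (counting implicit H from valence).
  C: 12 × 12.011 = 144.132
  F: 1 × 18.998 = 18.998
  H: 10 × 1.008 = 10.080
  I: 1 × 126.904 = 126.904
Sum: 12×12.011 + 1×18.998 + 10×1.008 + 1×126.904 = 300.114 → 300.11 g/mol.

300.11 g/mol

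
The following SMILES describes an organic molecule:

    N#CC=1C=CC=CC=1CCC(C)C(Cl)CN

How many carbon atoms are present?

Count every carbon token in the SMILES (each C, including those in ring-closure positions and inside branches).
Carbon count: 13.

13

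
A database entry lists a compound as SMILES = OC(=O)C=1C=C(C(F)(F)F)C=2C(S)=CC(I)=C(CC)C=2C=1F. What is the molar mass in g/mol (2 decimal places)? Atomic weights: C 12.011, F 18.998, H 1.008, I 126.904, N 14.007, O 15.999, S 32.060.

444.18 g/mol

First, the molecular formula is C14H9F4IO2S (counting implicit H from valence).
  C: 14 × 12.011 = 168.154
  F: 4 × 18.998 = 75.992
  H: 9 × 1.008 = 9.072
  I: 1 × 126.904 = 126.904
  O: 2 × 15.999 = 31.998
  S: 1 × 32.060 = 32.060
Sum: 14×12.011 + 4×18.998 + 9×1.008 + 1×126.904 + 2×15.999 + 1×32.060 = 444.180 → 444.18 g/mol.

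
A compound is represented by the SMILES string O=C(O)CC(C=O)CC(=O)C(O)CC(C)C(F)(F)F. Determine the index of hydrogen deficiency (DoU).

Degree of unsaturation = (number of rings) + (number of π bonds).
Ring closures in the SMILES: 0.
π bonds: 3 double bonds (each 1 DoU) → 3 DoU from unsaturation.
Total DoU = 0 + 3 = 3.

3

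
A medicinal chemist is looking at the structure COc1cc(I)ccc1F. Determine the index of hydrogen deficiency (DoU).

4

Molecular formula: C7H6FIO.
DoU = (2C + 2 + N − H − X) / 2, where X is the halogen count and O/S are ignored.
    = (2·7 + 2 + 0 − 6 − 2) / 2 = 8 / 2 = 4.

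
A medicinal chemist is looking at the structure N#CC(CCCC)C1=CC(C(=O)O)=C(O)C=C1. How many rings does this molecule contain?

In SMILES, each pair of matching ring-closure digits denotes one ring-closing bond; the number of such bonds equals the number of independent rings.
Ring-closure bonds here: 1.

1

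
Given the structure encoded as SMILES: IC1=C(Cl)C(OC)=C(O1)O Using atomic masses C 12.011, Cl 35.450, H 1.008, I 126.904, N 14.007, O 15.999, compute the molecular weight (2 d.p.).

First, the molecular formula is C5H4ClIO3 (counting implicit H from valence).
  C: 5 × 12.011 = 60.055
  Cl: 1 × 35.450 = 35.450
  H: 4 × 1.008 = 4.032
  I: 1 × 126.904 = 126.904
  O: 3 × 15.999 = 47.997
Sum: 5×12.011 + 1×35.450 + 4×1.008 + 1×126.904 + 3×15.999 = 274.438 → 274.44 g/mol.

274.44 g/mol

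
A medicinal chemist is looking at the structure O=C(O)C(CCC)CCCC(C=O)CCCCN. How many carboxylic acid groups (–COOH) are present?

1

The carboxylic acid motif appears at heavy-atom position 2 in the SMILES.
Other groups present: 1 aldehyde, 1 primary amine.
Carboxylic acid count: 1.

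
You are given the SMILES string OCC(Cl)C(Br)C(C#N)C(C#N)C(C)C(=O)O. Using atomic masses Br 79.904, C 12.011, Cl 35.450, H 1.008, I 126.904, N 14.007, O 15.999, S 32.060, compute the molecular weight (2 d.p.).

First, the molecular formula is C10H12BrClN2O3 (counting implicit H from valence).
  Br: 1 × 79.904 = 79.904
  C: 10 × 12.011 = 120.110
  Cl: 1 × 35.450 = 35.450
  H: 12 × 1.008 = 12.096
  N: 2 × 14.007 = 28.014
  O: 3 × 15.999 = 47.997
Sum: 1×79.904 + 10×12.011 + 1×35.450 + 12×1.008 + 2×14.007 + 3×15.999 = 323.571 → 323.57 g/mol.

323.57 g/mol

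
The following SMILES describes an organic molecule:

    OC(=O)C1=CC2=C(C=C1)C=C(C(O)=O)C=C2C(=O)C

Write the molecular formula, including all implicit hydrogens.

C14H10O5

Walk through each heavy atom and fill implicit hydrogens from standard valence (C 4, N 3, O 2, S 2, halogen 1):
  atom 1: O, bond orders sum to 1 (valence 2) → 1 H
  atom 2: C, bond orders sum to 4 (valence 4) → 0 H
  atom 3: O, bond orders sum to 2 (valence 2) → 0 H
  atom 4: C, bond orders sum to 4 (valence 4) → 0 H
  atom 5: C, bond orders sum to 3 (valence 4) → 1 H
  atom 6: C, bond orders sum to 4 (valence 4) → 0 H
  atom 7: C, bond orders sum to 4 (valence 4) → 0 H
  atom 8: C, bond orders sum to 3 (valence 4) → 1 H
  atom 9: C, bond orders sum to 3 (valence 4) → 1 H
  atom 10: C, bond orders sum to 3 (valence 4) → 1 H
  atom 11: C, bond orders sum to 4 (valence 4) → 0 H
  atom 12: C, bond orders sum to 4 (valence 4) → 0 H
  atom 13: O, bond orders sum to 1 (valence 2) → 1 H
  atom 14: O, bond orders sum to 2 (valence 2) → 0 H
  atom 15: C, bond orders sum to 3 (valence 4) → 1 H
  atom 16: C, bond orders sum to 4 (valence 4) → 0 H
  atom 17: C, bond orders sum to 4 (valence 4) → 0 H
  atom 18: O, bond orders sum to 2 (valence 2) → 0 H
  atom 19: C, bond orders sum to 1 (valence 4) → 3 H
Totals → C:14, H:10, O:5.
In Hill order: C14H10O5.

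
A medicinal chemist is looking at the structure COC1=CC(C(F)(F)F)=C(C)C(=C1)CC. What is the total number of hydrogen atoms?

Walk through each heavy atom and fill implicit hydrogens from standard valence (C 4, N 3, O 2, S 2, halogen 1):
  atom 1: C, bond orders sum to 1 (valence 4) → 3 H
  atom 2: O, bond orders sum to 2 (valence 2) → 0 H
  atom 3: C, bond orders sum to 4 (valence 4) → 0 H
  atom 4: C, bond orders sum to 3 (valence 4) → 1 H
  atom 5: C, bond orders sum to 4 (valence 4) → 0 H
  atom 6: C, bond orders sum to 4 (valence 4) → 0 H
  atom 7: F (halogen, monovalent) → 0 H
  atom 8: F (halogen, monovalent) → 0 H
  atom 9: F (halogen, monovalent) → 0 H
  atom 10: C, bond orders sum to 4 (valence 4) → 0 H
  atom 11: C, bond orders sum to 1 (valence 4) → 3 H
  atom 12: C, bond orders sum to 4 (valence 4) → 0 H
  atom 13: C, bond orders sum to 3 (valence 4) → 1 H
  atom 14: C, bond orders sum to 2 (valence 4) → 2 H
  atom 15: C, bond orders sum to 1 (valence 4) → 3 H
Total hydrogens: 13.

13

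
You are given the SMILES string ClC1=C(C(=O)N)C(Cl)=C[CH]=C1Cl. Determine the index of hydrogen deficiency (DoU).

5

Molecular formula: C7H4Cl3NO.
DoU = (2C + 2 + N − H − X) / 2, where X is the halogen count and O/S are ignored.
    = (2·7 + 2 + 1 − 4 − 3) / 2 = 10 / 2 = 5.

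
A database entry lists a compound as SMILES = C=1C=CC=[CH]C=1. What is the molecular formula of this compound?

C6H6

Walk through each heavy atom and fill implicit hydrogens from standard valence (C 4, N 3, O 2, S 2, halogen 1):
  atom 1: C, bond orders sum to 3 (valence 4) → 1 H
  atom 2: C, bond orders sum to 3 (valence 4) → 1 H
  atom 3: C, bond orders sum to 3 (valence 4) → 1 H
  atom 4: C, bond orders sum to 3 (valence 4) → 1 H
  atom 5: C with explicit H count 1
  atom 6: C, bond orders sum to 3 (valence 4) → 1 H
Totals → C:6, H:6.
In Hill order: C6H6.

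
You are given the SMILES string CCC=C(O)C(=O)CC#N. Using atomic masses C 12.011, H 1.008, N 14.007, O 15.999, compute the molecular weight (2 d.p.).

First, the molecular formula is C7H9NO2 (counting implicit H from valence).
  C: 7 × 12.011 = 84.077
  H: 9 × 1.008 = 9.072
  N: 1 × 14.007 = 14.007
  O: 2 × 15.999 = 31.998
Sum: 7×12.011 + 9×1.008 + 1×14.007 + 2×15.999 = 139.154 → 139.15 g/mol.

139.15 g/mol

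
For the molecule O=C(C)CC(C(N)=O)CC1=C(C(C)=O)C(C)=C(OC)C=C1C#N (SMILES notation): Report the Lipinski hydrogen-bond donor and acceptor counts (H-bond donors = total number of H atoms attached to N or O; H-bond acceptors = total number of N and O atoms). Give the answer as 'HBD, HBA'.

Donors: find every N or O and count the H atoms it carries.
  atom 1 (O): bond orders sum to 2 → 0 H
  atom 7 (N): bond orders sum to 1 → 2 H
  atom 8 (O): bond orders sum to 2 → 0 H
  atom 14 (O): bond orders sum to 2 → 0 H
  atom 18 (O): bond orders sum to 2 → 0 H
  atom 23 (N): bond orders sum to 3 → 0 H
Lipinski HBD = 2.
Acceptors: N atoms = 2, O atoms = 4 → HBA = 6.

2, 6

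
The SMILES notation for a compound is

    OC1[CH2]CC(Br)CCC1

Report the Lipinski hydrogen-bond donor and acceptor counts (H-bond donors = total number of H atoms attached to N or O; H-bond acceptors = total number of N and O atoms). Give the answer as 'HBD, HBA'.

Donors: find every N or O and count the H atoms it carries.
  atom 1 (O): bond orders sum to 1 → 1 H
Lipinski HBD = 1.
Acceptors: N atoms = 0, O atoms = 1 → HBA = 1.

1, 1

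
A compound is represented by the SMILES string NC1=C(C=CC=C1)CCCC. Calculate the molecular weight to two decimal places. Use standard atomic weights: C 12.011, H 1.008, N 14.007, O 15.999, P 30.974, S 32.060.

First, the molecular formula is C10H15N (counting implicit H from valence).
  C: 10 × 12.011 = 120.110
  H: 15 × 1.008 = 15.120
  N: 1 × 14.007 = 14.007
Sum: 10×12.011 + 15×1.008 + 1×14.007 = 149.237 → 149.24 g/mol.

149.24 g/mol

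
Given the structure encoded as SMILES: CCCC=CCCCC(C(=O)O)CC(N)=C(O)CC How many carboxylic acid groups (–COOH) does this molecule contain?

The carboxylic acid motif appears at heavy-atom position 10 in the SMILES.
Other groups present: 2 alkene, 1 hydroxyl, 1 primary amine.
Carboxylic acid count: 1.

1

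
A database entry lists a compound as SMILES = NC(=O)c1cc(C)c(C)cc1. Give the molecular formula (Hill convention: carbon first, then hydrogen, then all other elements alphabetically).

Walk through each heavy atom and fill implicit hydrogens from standard valence (C 4, N 3, O 2, S 2, halogen 1); for lowercase aromatic atoms, an aromatic c carries 1 H when it has two neighbours and 0 H with three, and aromatic n carries 0 H:
  atom 1: N, bond orders sum to 1 (valence 3) → 2 H
  atom 2: C, bond orders sum to 4 (valence 4) → 0 H
  atom 3: O, bond orders sum to 2 (valence 2) → 0 H
  atom 4: aromatic c, 3 neighbours → 0 H
  atom 5: aromatic c, 2 neighbours → 1 H
  atom 6: aromatic c, 3 neighbours → 0 H
  atom 7: C, bond orders sum to 1 (valence 4) → 3 H
  atom 8: aromatic c, 3 neighbours → 0 H
  atom 9: C, bond orders sum to 1 (valence 4) → 3 H
  atom 10: aromatic c, 2 neighbours → 1 H
  atom 11: aromatic c, 2 neighbours → 1 H
Totals → C:9, H:11, N:1, O:1.

C9H11NO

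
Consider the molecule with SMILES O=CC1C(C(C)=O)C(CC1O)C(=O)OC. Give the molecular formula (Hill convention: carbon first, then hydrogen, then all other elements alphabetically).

C10H14O5

Walk through each heavy atom and fill implicit hydrogens from standard valence (C 4, N 3, O 2, S 2, halogen 1):
  atom 1: O, bond orders sum to 2 (valence 2) → 0 H
  atom 2: C, bond orders sum to 3 (valence 4) → 1 H
  atom 3: C, bond orders sum to 3 (valence 4) → 1 H
  atom 4: C, bond orders sum to 3 (valence 4) → 1 H
  atom 5: C, bond orders sum to 4 (valence 4) → 0 H
  atom 6: C, bond orders sum to 1 (valence 4) → 3 H
  atom 7: O, bond orders sum to 2 (valence 2) → 0 H
  atom 8: C, bond orders sum to 3 (valence 4) → 1 H
  atom 9: C, bond orders sum to 2 (valence 4) → 2 H
  atom 10: C, bond orders sum to 3 (valence 4) → 1 H
  atom 11: O, bond orders sum to 1 (valence 2) → 1 H
  atom 12: C, bond orders sum to 4 (valence 4) → 0 H
  atom 13: O, bond orders sum to 2 (valence 2) → 0 H
  atom 14: O, bond orders sum to 2 (valence 2) → 0 H
  atom 15: C, bond orders sum to 1 (valence 4) → 3 H
Totals → C:10, H:14, O:5.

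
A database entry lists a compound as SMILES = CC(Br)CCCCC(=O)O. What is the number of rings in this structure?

0

In SMILES, each pair of matching ring-closure digits denotes one ring-closing bond; the number of such bonds equals the number of independent rings.
Ring-closure bonds here: 0.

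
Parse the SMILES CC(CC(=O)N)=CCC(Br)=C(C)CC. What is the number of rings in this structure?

0

In SMILES, each pair of matching ring-closure digits denotes one ring-closing bond; the number of such bonds equals the number of independent rings.
Ring-closure bonds here: 0.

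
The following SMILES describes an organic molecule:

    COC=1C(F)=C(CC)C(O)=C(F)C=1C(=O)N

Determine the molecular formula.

C10H11F2NO3

Walk through each heavy atom and fill implicit hydrogens from standard valence (C 4, N 3, O 2, S 2, halogen 1):
  atom 1: C, bond orders sum to 1 (valence 4) → 3 H
  atom 2: O, bond orders sum to 2 (valence 2) → 0 H
  atom 3: C, bond orders sum to 4 (valence 4) → 0 H
  atom 4: C, bond orders sum to 4 (valence 4) → 0 H
  atom 5: F (halogen, monovalent) → 0 H
  atom 6: C, bond orders sum to 4 (valence 4) → 0 H
  atom 7: C, bond orders sum to 2 (valence 4) → 2 H
  atom 8: C, bond orders sum to 1 (valence 4) → 3 H
  atom 9: C, bond orders sum to 4 (valence 4) → 0 H
  atom 10: O, bond orders sum to 1 (valence 2) → 1 H
  atom 11: C, bond orders sum to 4 (valence 4) → 0 H
  atom 12: F (halogen, monovalent) → 0 H
  atom 13: C, bond orders sum to 4 (valence 4) → 0 H
  atom 14: C, bond orders sum to 4 (valence 4) → 0 H
  atom 15: O, bond orders sum to 2 (valence 2) → 0 H
  atom 16: N, bond orders sum to 1 (valence 3) → 2 H
Totals → C:10, H:11, F:2, N:1, O:3.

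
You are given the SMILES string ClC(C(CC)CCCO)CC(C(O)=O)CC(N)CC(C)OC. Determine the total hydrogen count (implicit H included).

32

Walk through each heavy atom and fill implicit hydrogens from standard valence (C 4, N 3, O 2, S 2, halogen 1):
  atom 1: Cl (halogen, monovalent) → 0 H
  atom 2: C, bond orders sum to 3 (valence 4) → 1 H
  atom 3: C, bond orders sum to 3 (valence 4) → 1 H
  atom 4: C, bond orders sum to 2 (valence 4) → 2 H
  atom 5: C, bond orders sum to 1 (valence 4) → 3 H
  atom 6: C, bond orders sum to 2 (valence 4) → 2 H
  atom 7: C, bond orders sum to 2 (valence 4) → 2 H
  atom 8: C, bond orders sum to 2 (valence 4) → 2 H
  atom 9: O, bond orders sum to 1 (valence 2) → 1 H
  atom 10: C, bond orders sum to 2 (valence 4) → 2 H
  atom 11: C, bond orders sum to 3 (valence 4) → 1 H
  atom 12: C, bond orders sum to 4 (valence 4) → 0 H
  atom 13: O, bond orders sum to 1 (valence 2) → 1 H
  atom 14: O, bond orders sum to 2 (valence 2) → 0 H
  atom 15: C, bond orders sum to 2 (valence 4) → 2 H
  atom 16: C, bond orders sum to 3 (valence 4) → 1 H
  atom 17: N, bond orders sum to 1 (valence 3) → 2 H
  atom 18: C, bond orders sum to 2 (valence 4) → 2 H
  atom 19: C, bond orders sum to 3 (valence 4) → 1 H
  atom 20: C, bond orders sum to 1 (valence 4) → 3 H
  atom 21: O, bond orders sum to 2 (valence 2) → 0 H
  atom 22: C, bond orders sum to 1 (valence 4) → 3 H
Total hydrogens: 32.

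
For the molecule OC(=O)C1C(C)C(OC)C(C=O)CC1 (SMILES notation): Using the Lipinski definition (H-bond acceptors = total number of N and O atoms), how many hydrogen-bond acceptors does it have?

4

N atoms: 0; O atoms: 4.
Lipinski HBA = 0 + 4 = 4.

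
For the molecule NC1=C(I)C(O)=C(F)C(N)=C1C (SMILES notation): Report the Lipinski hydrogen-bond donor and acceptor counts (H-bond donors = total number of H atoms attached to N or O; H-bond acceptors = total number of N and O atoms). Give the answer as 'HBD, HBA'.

Donors: find every N or O and count the H atoms it carries.
  atom 1 (N): bond orders sum to 1 → 2 H
  atom 6 (O): bond orders sum to 1 → 1 H
  atom 10 (N): bond orders sum to 1 → 2 H
Lipinski HBD = 5.
Acceptors: N atoms = 2, O atoms = 1 → HBA = 3.

5, 3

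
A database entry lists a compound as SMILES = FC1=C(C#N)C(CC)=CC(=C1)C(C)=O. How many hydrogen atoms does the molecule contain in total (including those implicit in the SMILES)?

10

Walk through each heavy atom and fill implicit hydrogens from standard valence (C 4, N 3, O 2, S 2, halogen 1):
  atom 1: F (halogen, monovalent) → 0 H
  atom 2: C, bond orders sum to 4 (valence 4) → 0 H
  atom 3: C, bond orders sum to 4 (valence 4) → 0 H
  atom 4: C, bond orders sum to 4 (valence 4) → 0 H
  atom 5: N, bond orders sum to 3 (valence 3) → 0 H
  atom 6: C, bond orders sum to 4 (valence 4) → 0 H
  atom 7: C, bond orders sum to 2 (valence 4) → 2 H
  atom 8: C, bond orders sum to 1 (valence 4) → 3 H
  atom 9: C, bond orders sum to 3 (valence 4) → 1 H
  atom 10: C, bond orders sum to 4 (valence 4) → 0 H
  atom 11: C, bond orders sum to 3 (valence 4) → 1 H
  atom 12: C, bond orders sum to 4 (valence 4) → 0 H
  atom 13: C, bond orders sum to 1 (valence 4) → 3 H
  atom 14: O, bond orders sum to 2 (valence 2) → 0 H
Total hydrogens: 10.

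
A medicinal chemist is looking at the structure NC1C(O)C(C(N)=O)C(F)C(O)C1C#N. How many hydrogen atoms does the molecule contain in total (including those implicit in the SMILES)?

Walk through each heavy atom and fill implicit hydrogens from standard valence (C 4, N 3, O 2, S 2, halogen 1):
  atom 1: N, bond orders sum to 1 (valence 3) → 2 H
  atom 2: C, bond orders sum to 3 (valence 4) → 1 H
  atom 3: C, bond orders sum to 3 (valence 4) → 1 H
  atom 4: O, bond orders sum to 1 (valence 2) → 1 H
  atom 5: C, bond orders sum to 3 (valence 4) → 1 H
  atom 6: C, bond orders sum to 4 (valence 4) → 0 H
  atom 7: N, bond orders sum to 1 (valence 3) → 2 H
  atom 8: O, bond orders sum to 2 (valence 2) → 0 H
  atom 9: C, bond orders sum to 3 (valence 4) → 1 H
  atom 10: F (halogen, monovalent) → 0 H
  atom 11: C, bond orders sum to 3 (valence 4) → 1 H
  atom 12: O, bond orders sum to 1 (valence 2) → 1 H
  atom 13: C, bond orders sum to 3 (valence 4) → 1 H
  atom 14: C, bond orders sum to 4 (valence 4) → 0 H
  atom 15: N, bond orders sum to 3 (valence 3) → 0 H
Total hydrogens: 12.

12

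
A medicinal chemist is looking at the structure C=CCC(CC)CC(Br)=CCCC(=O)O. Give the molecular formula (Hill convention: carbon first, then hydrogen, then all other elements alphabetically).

C12H19BrO2

Walk through each heavy atom and fill implicit hydrogens from standard valence (C 4, N 3, O 2, S 2, halogen 1):
  atom 1: C, bond orders sum to 2 (valence 4) → 2 H
  atom 2: C, bond orders sum to 3 (valence 4) → 1 H
  atom 3: C, bond orders sum to 2 (valence 4) → 2 H
  atom 4: C, bond orders sum to 3 (valence 4) → 1 H
  atom 5: C, bond orders sum to 2 (valence 4) → 2 H
  atom 6: C, bond orders sum to 1 (valence 4) → 3 H
  atom 7: C, bond orders sum to 2 (valence 4) → 2 H
  atom 8: C, bond orders sum to 4 (valence 4) → 0 H
  atom 9: Br (halogen, monovalent) → 0 H
  atom 10: C, bond orders sum to 3 (valence 4) → 1 H
  atom 11: C, bond orders sum to 2 (valence 4) → 2 H
  atom 12: C, bond orders sum to 2 (valence 4) → 2 H
  atom 13: C, bond orders sum to 4 (valence 4) → 0 H
  atom 14: O, bond orders sum to 2 (valence 2) → 0 H
  atom 15: O, bond orders sum to 1 (valence 2) → 1 H
Totals → C:12, H:19, Br:1, O:2.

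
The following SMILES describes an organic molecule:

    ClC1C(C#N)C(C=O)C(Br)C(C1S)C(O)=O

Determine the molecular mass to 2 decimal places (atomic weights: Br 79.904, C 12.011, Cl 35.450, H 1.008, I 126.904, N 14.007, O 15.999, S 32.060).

First, the molecular formula is C9H9BrClNO3S (counting implicit H from valence).
  Br: 1 × 79.904 = 79.904
  C: 9 × 12.011 = 108.099
  Cl: 1 × 35.450 = 35.450
  H: 9 × 1.008 = 9.072
  N: 1 × 14.007 = 14.007
  O: 3 × 15.999 = 47.997
  S: 1 × 32.060 = 32.060
Sum: 1×79.904 + 9×12.011 + 1×35.450 + 9×1.008 + 1×14.007 + 3×15.999 + 1×32.060 = 326.589 → 326.59 g/mol.

326.59 g/mol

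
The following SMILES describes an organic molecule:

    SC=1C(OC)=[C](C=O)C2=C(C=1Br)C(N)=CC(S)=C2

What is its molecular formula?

Walk through each heavy atom and fill implicit hydrogens from standard valence (C 4, N 3, O 2, S 2, halogen 1):
  atom 1: S, bond orders sum to 1 (valence 2) → 1 H
  atom 2: C, bond orders sum to 4 (valence 4) → 0 H
  atom 3: C, bond orders sum to 4 (valence 4) → 0 H
  atom 4: O, bond orders sum to 2 (valence 2) → 0 H
  atom 5: C, bond orders sum to 1 (valence 4) → 3 H
  atom 6: C with explicit H count 0
  atom 7: C, bond orders sum to 3 (valence 4) → 1 H
  atom 8: O, bond orders sum to 2 (valence 2) → 0 H
  atom 9: C, bond orders sum to 4 (valence 4) → 0 H
  atom 10: C, bond orders sum to 4 (valence 4) → 0 H
  atom 11: C, bond orders sum to 4 (valence 4) → 0 H
  atom 12: Br (halogen, monovalent) → 0 H
  atom 13: C, bond orders sum to 4 (valence 4) → 0 H
  atom 14: N, bond orders sum to 1 (valence 3) → 2 H
  atom 15: C, bond orders sum to 3 (valence 4) → 1 H
  atom 16: C, bond orders sum to 4 (valence 4) → 0 H
  atom 17: S, bond orders sum to 1 (valence 2) → 1 H
  atom 18: C, bond orders sum to 3 (valence 4) → 1 H
Totals → C:12, H:10, Br:1, N:1, O:2, S:2.
In Hill order: C12H10BrNO2S2.

C12H10BrNO2S2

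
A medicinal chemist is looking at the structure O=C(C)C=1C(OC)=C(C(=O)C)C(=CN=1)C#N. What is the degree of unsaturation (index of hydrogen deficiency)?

Degree of unsaturation = (number of rings) + (number of π bonds).
Ring closures in the SMILES: 1.
π bonds: 5 double bonds (each 1 DoU), 1 triple bond (each 2 DoU) → 7 DoU from unsaturation.
Total DoU = 1 + 7 = 8.

8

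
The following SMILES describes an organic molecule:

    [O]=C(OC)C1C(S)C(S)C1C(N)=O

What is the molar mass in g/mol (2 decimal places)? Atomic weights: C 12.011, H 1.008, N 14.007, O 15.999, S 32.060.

221.29 g/mol

First, the molecular formula is C7H11NO3S2 (counting implicit H from valence).
  C: 7 × 12.011 = 84.077
  H: 11 × 1.008 = 11.088
  N: 1 × 14.007 = 14.007
  O: 3 × 15.999 = 47.997
  S: 2 × 32.060 = 64.120
Sum: 7×12.011 + 11×1.008 + 1×14.007 + 3×15.999 + 2×32.060 = 221.289 → 221.29 g/mol.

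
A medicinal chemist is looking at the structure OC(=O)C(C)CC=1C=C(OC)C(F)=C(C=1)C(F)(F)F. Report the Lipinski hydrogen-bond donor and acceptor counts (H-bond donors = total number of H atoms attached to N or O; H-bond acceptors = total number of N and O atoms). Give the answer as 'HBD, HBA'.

1, 3

Donors: find every N or O and count the H atoms it carries.
  atom 1 (O): bond orders sum to 1 → 1 H
  atom 3 (O): bond orders sum to 2 → 0 H
  atom 10 (O): bond orders sum to 2 → 0 H
Lipinski HBD = 1.
Acceptors: N atoms = 0, O atoms = 3 → HBA = 3.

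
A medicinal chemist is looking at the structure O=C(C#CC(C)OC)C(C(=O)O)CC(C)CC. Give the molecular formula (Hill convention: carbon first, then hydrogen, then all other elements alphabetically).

Walk through each heavy atom and fill implicit hydrogens from standard valence (C 4, N 3, O 2, S 2, halogen 1):
  atom 1: O, bond orders sum to 2 (valence 2) → 0 H
  atom 2: C, bond orders sum to 4 (valence 4) → 0 H
  atom 3: C, bond orders sum to 4 (valence 4) → 0 H
  atom 4: C, bond orders sum to 4 (valence 4) → 0 H
  atom 5: C, bond orders sum to 3 (valence 4) → 1 H
  atom 6: C, bond orders sum to 1 (valence 4) → 3 H
  atom 7: O, bond orders sum to 2 (valence 2) → 0 H
  atom 8: C, bond orders sum to 1 (valence 4) → 3 H
  atom 9: C, bond orders sum to 3 (valence 4) → 1 H
  atom 10: C, bond orders sum to 4 (valence 4) → 0 H
  atom 11: O, bond orders sum to 2 (valence 2) → 0 H
  atom 12: O, bond orders sum to 1 (valence 2) → 1 H
  atom 13: C, bond orders sum to 2 (valence 4) → 2 H
  atom 14: C, bond orders sum to 3 (valence 4) → 1 H
  atom 15: C, bond orders sum to 1 (valence 4) → 3 H
  atom 16: C, bond orders sum to 2 (valence 4) → 2 H
  atom 17: C, bond orders sum to 1 (valence 4) → 3 H
Totals → C:13, H:20, O:4.
In Hill order: C13H20O4.

C13H20O4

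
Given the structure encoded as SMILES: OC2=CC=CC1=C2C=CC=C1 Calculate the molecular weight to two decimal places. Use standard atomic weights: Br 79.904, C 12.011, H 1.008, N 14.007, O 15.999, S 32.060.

First, the molecular formula is C10H8O (counting implicit H from valence).
  C: 10 × 12.011 = 120.110
  H: 8 × 1.008 = 8.064
  O: 1 × 15.999 = 15.999
Sum: 10×12.011 + 8×1.008 + 1×15.999 = 144.173 → 144.17 g/mol.

144.17 g/mol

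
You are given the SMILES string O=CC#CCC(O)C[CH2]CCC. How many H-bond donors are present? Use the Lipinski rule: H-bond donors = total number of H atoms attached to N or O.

1

Donors: find every N or O and count the H atoms it carries.
  atom 1 (O): bond orders sum to 2 → 0 H
  atom 7 (O): bond orders sum to 1 → 1 H
Lipinski HBD = 1.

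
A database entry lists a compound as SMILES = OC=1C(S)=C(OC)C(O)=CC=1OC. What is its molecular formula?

Walk through each heavy atom and fill implicit hydrogens from standard valence (C 4, N 3, O 2, S 2, halogen 1):
  atom 1: O, bond orders sum to 1 (valence 2) → 1 H
  atom 2: C, bond orders sum to 4 (valence 4) → 0 H
  atom 3: C, bond orders sum to 4 (valence 4) → 0 H
  atom 4: S, bond orders sum to 1 (valence 2) → 1 H
  atom 5: C, bond orders sum to 4 (valence 4) → 0 H
  atom 6: O, bond orders sum to 2 (valence 2) → 0 H
  atom 7: C, bond orders sum to 1 (valence 4) → 3 H
  atom 8: C, bond orders sum to 4 (valence 4) → 0 H
  atom 9: O, bond orders sum to 1 (valence 2) → 1 H
  atom 10: C, bond orders sum to 3 (valence 4) → 1 H
  atom 11: C, bond orders sum to 4 (valence 4) → 0 H
  atom 12: O, bond orders sum to 2 (valence 2) → 0 H
  atom 13: C, bond orders sum to 1 (valence 4) → 3 H
Totals → C:8, H:10, O:4, S:1.
In Hill order: C8H10O4S.

C8H10O4S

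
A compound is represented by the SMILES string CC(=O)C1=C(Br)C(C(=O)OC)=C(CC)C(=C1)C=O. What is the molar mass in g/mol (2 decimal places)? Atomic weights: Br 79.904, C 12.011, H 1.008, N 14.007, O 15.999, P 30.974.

313.15 g/mol

First, the molecular formula is C13H13BrO4 (counting implicit H from valence).
  Br: 1 × 79.904 = 79.904
  C: 13 × 12.011 = 156.143
  H: 13 × 1.008 = 13.104
  O: 4 × 15.999 = 63.996
Sum: 1×79.904 + 13×12.011 + 13×1.008 + 4×15.999 = 313.147 → 313.15 g/mol.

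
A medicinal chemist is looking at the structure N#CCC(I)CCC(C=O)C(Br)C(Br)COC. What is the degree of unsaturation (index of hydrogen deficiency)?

Degree of unsaturation = (number of rings) + (number of π bonds).
Ring closures in the SMILES: 0.
π bonds: 1 double bond (each 1 DoU), 1 triple bond (each 2 DoU) → 3 DoU from unsaturation.
Total DoU = 0 + 3 = 3.

3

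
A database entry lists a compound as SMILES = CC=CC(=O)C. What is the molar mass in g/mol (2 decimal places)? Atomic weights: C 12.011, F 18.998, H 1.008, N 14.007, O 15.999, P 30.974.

84.12 g/mol

First, the molecular formula is C5H8O (counting implicit H from valence).
  C: 5 × 12.011 = 60.055
  H: 8 × 1.008 = 8.064
  O: 1 × 15.999 = 15.999
Sum: 5×12.011 + 8×1.008 + 1×15.999 = 84.118 → 84.12 g/mol.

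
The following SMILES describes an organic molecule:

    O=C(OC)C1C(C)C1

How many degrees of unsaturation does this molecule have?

2

Degree of unsaturation = (number of rings) + (number of π bonds).
Ring closures in the SMILES: 1.
π bonds: 1 double bond (each 1 DoU) → 1 DoU from unsaturation.
Total DoU = 1 + 1 = 2.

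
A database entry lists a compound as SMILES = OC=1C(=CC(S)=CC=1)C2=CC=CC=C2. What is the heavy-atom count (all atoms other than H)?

14

Every atom symbol written in the SMILES (organic subset) is one heavy atom; implicit H are not written.
Heavy atoms by element → C:12, O:1, S:1.
Total: 14.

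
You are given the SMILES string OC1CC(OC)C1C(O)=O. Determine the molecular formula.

C6H10O4

Walk through each heavy atom and fill implicit hydrogens from standard valence (C 4, N 3, O 2, S 2, halogen 1):
  atom 1: O, bond orders sum to 1 (valence 2) → 1 H
  atom 2: C, bond orders sum to 3 (valence 4) → 1 H
  atom 3: C, bond orders sum to 2 (valence 4) → 2 H
  atom 4: C, bond orders sum to 3 (valence 4) → 1 H
  atom 5: O, bond orders sum to 2 (valence 2) → 0 H
  atom 6: C, bond orders sum to 1 (valence 4) → 3 H
  atom 7: C, bond orders sum to 3 (valence 4) → 1 H
  atom 8: C, bond orders sum to 4 (valence 4) → 0 H
  atom 9: O, bond orders sum to 1 (valence 2) → 1 H
  atom 10: O, bond orders sum to 2 (valence 2) → 0 H
Totals → C:6, H:10, O:4.
In Hill order: C6H10O4.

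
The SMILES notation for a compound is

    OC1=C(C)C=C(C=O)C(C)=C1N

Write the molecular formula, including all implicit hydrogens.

C9H11NO2

Walk through each heavy atom and fill implicit hydrogens from standard valence (C 4, N 3, O 2, S 2, halogen 1):
  atom 1: O, bond orders sum to 1 (valence 2) → 1 H
  atom 2: C, bond orders sum to 4 (valence 4) → 0 H
  atom 3: C, bond orders sum to 4 (valence 4) → 0 H
  atom 4: C, bond orders sum to 1 (valence 4) → 3 H
  atom 5: C, bond orders sum to 3 (valence 4) → 1 H
  atom 6: C, bond orders sum to 4 (valence 4) → 0 H
  atom 7: C, bond orders sum to 3 (valence 4) → 1 H
  atom 8: O, bond orders sum to 2 (valence 2) → 0 H
  atom 9: C, bond orders sum to 4 (valence 4) → 0 H
  atom 10: C, bond orders sum to 1 (valence 4) → 3 H
  atom 11: C, bond orders sum to 4 (valence 4) → 0 H
  atom 12: N, bond orders sum to 1 (valence 3) → 2 H
Totals → C:9, H:11, N:1, O:2.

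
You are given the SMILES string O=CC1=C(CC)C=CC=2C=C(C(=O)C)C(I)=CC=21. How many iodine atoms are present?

Scan the SMILES for I atoms (remember two-letter symbols like Cl and Br are single atoms).
Iodine count: 1.

1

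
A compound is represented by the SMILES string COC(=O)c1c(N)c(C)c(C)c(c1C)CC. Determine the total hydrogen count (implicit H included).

Walk through each heavy atom and fill implicit hydrogens from standard valence (C 4, N 3, O 2, S 2, halogen 1); for lowercase aromatic atoms, an aromatic c carries 1 H when it has two neighbours and 0 H with three, and aromatic n carries 0 H:
  atom 1: C, bond orders sum to 1 (valence 4) → 3 H
  atom 2: O, bond orders sum to 2 (valence 2) → 0 H
  atom 3: C, bond orders sum to 4 (valence 4) → 0 H
  atom 4: O, bond orders sum to 2 (valence 2) → 0 H
  atom 5: aromatic c, 3 neighbours → 0 H
  atom 6: aromatic c, 3 neighbours → 0 H
  atom 7: N, bond orders sum to 1 (valence 3) → 2 H
  atom 8: aromatic c, 3 neighbours → 0 H
  atom 9: C, bond orders sum to 1 (valence 4) → 3 H
  atom 10: aromatic c, 3 neighbours → 0 H
  atom 11: C, bond orders sum to 1 (valence 4) → 3 H
  atom 12: aromatic c, 3 neighbours → 0 H
  atom 13: aromatic c, 3 neighbours → 0 H
  atom 14: C, bond orders sum to 1 (valence 4) → 3 H
  atom 15: C, bond orders sum to 2 (valence 4) → 2 H
  atom 16: C, bond orders sum to 1 (valence 4) → 3 H
Total hydrogens: 19.

19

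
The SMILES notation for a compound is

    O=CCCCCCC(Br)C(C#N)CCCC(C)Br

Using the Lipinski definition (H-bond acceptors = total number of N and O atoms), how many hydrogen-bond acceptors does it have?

N atoms: 1; O atoms: 1.
Lipinski HBA = 1 + 1 = 2.

2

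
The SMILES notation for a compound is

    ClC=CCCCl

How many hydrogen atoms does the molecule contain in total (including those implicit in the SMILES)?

6

Walk through each heavy atom and fill implicit hydrogens from standard valence (C 4, N 3, O 2, S 2, halogen 1):
  atom 1: Cl (halogen, monovalent) → 0 H
  atom 2: C, bond orders sum to 3 (valence 4) → 1 H
  atom 3: C, bond orders sum to 3 (valence 4) → 1 H
  atom 4: C, bond orders sum to 2 (valence 4) → 2 H
  atom 5: C, bond orders sum to 2 (valence 4) → 2 H
  atom 6: Cl (halogen, monovalent) → 0 H
Total hydrogens: 6.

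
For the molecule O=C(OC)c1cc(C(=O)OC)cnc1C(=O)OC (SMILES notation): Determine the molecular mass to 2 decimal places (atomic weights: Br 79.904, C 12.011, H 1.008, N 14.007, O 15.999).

First, the molecular formula is C11H11NO6 (counting implicit H from valence).
  C: 11 × 12.011 = 132.121
  H: 11 × 1.008 = 11.088
  N: 1 × 14.007 = 14.007
  O: 6 × 15.999 = 95.994
Sum: 11×12.011 + 11×1.008 + 1×14.007 + 6×15.999 = 253.210 → 253.21 g/mol.

253.21 g/mol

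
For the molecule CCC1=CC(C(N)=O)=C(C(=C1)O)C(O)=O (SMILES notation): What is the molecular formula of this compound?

C10H11NO4

Walk through each heavy atom and fill implicit hydrogens from standard valence (C 4, N 3, O 2, S 2, halogen 1):
  atom 1: C, bond orders sum to 1 (valence 4) → 3 H
  atom 2: C, bond orders sum to 2 (valence 4) → 2 H
  atom 3: C, bond orders sum to 4 (valence 4) → 0 H
  atom 4: C, bond orders sum to 3 (valence 4) → 1 H
  atom 5: C, bond orders sum to 4 (valence 4) → 0 H
  atom 6: C, bond orders sum to 4 (valence 4) → 0 H
  atom 7: N, bond orders sum to 1 (valence 3) → 2 H
  atom 8: O, bond orders sum to 2 (valence 2) → 0 H
  atom 9: C, bond orders sum to 4 (valence 4) → 0 H
  atom 10: C, bond orders sum to 4 (valence 4) → 0 H
  atom 11: C, bond orders sum to 3 (valence 4) → 1 H
  atom 12: O, bond orders sum to 1 (valence 2) → 1 H
  atom 13: C, bond orders sum to 4 (valence 4) → 0 H
  atom 14: O, bond orders sum to 1 (valence 2) → 1 H
  atom 15: O, bond orders sum to 2 (valence 2) → 0 H
Totals → C:10, H:11, N:1, O:4.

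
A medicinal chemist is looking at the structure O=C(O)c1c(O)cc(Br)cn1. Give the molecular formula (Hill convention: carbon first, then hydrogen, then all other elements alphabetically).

Walk through each heavy atom and fill implicit hydrogens from standard valence (C 4, N 3, O 2, S 2, halogen 1); for lowercase aromatic atoms, an aromatic c carries 1 H when it has two neighbours and 0 H with three, and aromatic n carries 0 H:
  atom 1: O, bond orders sum to 2 (valence 2) → 0 H
  atom 2: C, bond orders sum to 4 (valence 4) → 0 H
  atom 3: O, bond orders sum to 1 (valence 2) → 1 H
  atom 4: aromatic c, 3 neighbours → 0 H
  atom 5: aromatic c, 3 neighbours → 0 H
  atom 6: O, bond orders sum to 1 (valence 2) → 1 H
  atom 7: aromatic c, 2 neighbours → 1 H
  atom 8: aromatic c, 3 neighbours → 0 H
  atom 9: Br (halogen, monovalent) → 0 H
  atom 10: aromatic c, 2 neighbours → 1 H
  atom 11: aromatic n, 2 neighbours → 0 H
Totals → C:6, H:4, Br:1, N:1, O:3.
In Hill order: C6H4BrNO3.

C6H4BrNO3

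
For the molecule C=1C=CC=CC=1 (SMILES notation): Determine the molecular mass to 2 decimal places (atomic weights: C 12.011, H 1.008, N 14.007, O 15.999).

78.11 g/mol

First, the molecular formula is C6H6 (counting implicit H from valence).
  C: 6 × 12.011 = 72.066
  H: 6 × 1.008 = 6.048
Sum: 6×12.011 + 6×1.008 = 78.114 → 78.11 g/mol.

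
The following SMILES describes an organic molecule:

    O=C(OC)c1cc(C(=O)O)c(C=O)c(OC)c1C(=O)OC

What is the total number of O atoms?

8

Scan the SMILES for O atoms (remember two-letter symbols like Cl and Br are single atoms).
Oxygen count: 8.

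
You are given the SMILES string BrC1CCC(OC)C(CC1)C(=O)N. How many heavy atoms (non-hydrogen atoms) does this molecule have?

Every atom symbol written in the SMILES (organic subset) is one heavy atom; implicit H are not written.
Heavy atoms by element → Br:1, C:9, N:1, O:2.
Total: 13.

13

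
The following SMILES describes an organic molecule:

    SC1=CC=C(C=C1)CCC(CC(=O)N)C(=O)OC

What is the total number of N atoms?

Scan the SMILES for N atoms (remember two-letter symbols like Cl and Br are single atoms).
Nitrogen count: 1.

1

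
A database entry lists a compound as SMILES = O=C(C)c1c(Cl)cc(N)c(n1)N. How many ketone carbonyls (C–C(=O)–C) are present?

The ketone motif appears at heavy-atom position 2 in the SMILES.
Other groups present: 2 primary amine.
Ketone count: 1.

1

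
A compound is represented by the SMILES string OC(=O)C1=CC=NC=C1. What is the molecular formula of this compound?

C6H5NO2

Walk through each heavy atom and fill implicit hydrogens from standard valence (C 4, N 3, O 2, S 2, halogen 1):
  atom 1: O, bond orders sum to 1 (valence 2) → 1 H
  atom 2: C, bond orders sum to 4 (valence 4) → 0 H
  atom 3: O, bond orders sum to 2 (valence 2) → 0 H
  atom 4: C, bond orders sum to 4 (valence 4) → 0 H
  atom 5: C, bond orders sum to 3 (valence 4) → 1 H
  atom 6: C, bond orders sum to 3 (valence 4) → 1 H
  atom 7: N, bond orders sum to 3 (valence 3) → 0 H
  atom 8: C, bond orders sum to 3 (valence 4) → 1 H
  atom 9: C, bond orders sum to 3 (valence 4) → 1 H
Totals → C:6, H:5, N:1, O:2.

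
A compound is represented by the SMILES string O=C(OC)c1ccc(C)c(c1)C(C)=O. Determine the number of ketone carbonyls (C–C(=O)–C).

The ketone motif appears at heavy-atom position 12 in the SMILES.
Other groups present: 1 ester.
Ketone count: 1.

1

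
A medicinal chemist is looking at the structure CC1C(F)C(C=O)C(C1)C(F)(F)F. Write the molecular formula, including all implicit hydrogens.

C8H10F4O

Walk through each heavy atom and fill implicit hydrogens from standard valence (C 4, N 3, O 2, S 2, halogen 1):
  atom 1: C, bond orders sum to 1 (valence 4) → 3 H
  atom 2: C, bond orders sum to 3 (valence 4) → 1 H
  atom 3: C, bond orders sum to 3 (valence 4) → 1 H
  atom 4: F (halogen, monovalent) → 0 H
  atom 5: C, bond orders sum to 3 (valence 4) → 1 H
  atom 6: C, bond orders sum to 3 (valence 4) → 1 H
  atom 7: O, bond orders sum to 2 (valence 2) → 0 H
  atom 8: C, bond orders sum to 3 (valence 4) → 1 H
  atom 9: C, bond orders sum to 2 (valence 4) → 2 H
  atom 10: C, bond orders sum to 4 (valence 4) → 0 H
  atom 11: F (halogen, monovalent) → 0 H
  atom 12: F (halogen, monovalent) → 0 H
  atom 13: F (halogen, monovalent) → 0 H
Totals → C:8, H:10, F:4, O:1.
In Hill order: C8H10F4O.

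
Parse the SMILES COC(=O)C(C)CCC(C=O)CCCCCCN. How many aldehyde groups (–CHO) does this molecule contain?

The aldehyde motif appears at heavy-atom position 10 in the SMILES.
Other groups present: 1 ester, 1 primary amine.
Aldehyde count: 1.

1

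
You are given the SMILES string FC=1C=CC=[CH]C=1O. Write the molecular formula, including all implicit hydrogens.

Walk through each heavy atom and fill implicit hydrogens from standard valence (C 4, N 3, O 2, S 2, halogen 1):
  atom 1: F (halogen, monovalent) → 0 H
  atom 2: C, bond orders sum to 4 (valence 4) → 0 H
  atom 3: C, bond orders sum to 3 (valence 4) → 1 H
  atom 4: C, bond orders sum to 3 (valence 4) → 1 H
  atom 5: C, bond orders sum to 3 (valence 4) → 1 H
  atom 6: C with explicit H count 1
  atom 7: C, bond orders sum to 4 (valence 4) → 0 H
  atom 8: O, bond orders sum to 1 (valence 2) → 1 H
Totals → C:6, H:5, F:1, O:1.

C6H5FO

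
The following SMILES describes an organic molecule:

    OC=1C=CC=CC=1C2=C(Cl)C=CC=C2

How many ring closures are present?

2

In SMILES, each pair of matching ring-closure digits denotes one ring-closing bond; the number of such bonds equals the number of independent rings.
Ring-closure bonds here: 2.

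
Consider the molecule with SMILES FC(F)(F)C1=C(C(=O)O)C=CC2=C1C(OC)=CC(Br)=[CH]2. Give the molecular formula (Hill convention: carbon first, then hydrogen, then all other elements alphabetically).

C13H8BrF3O3

Walk through each heavy atom and fill implicit hydrogens from standard valence (C 4, N 3, O 2, S 2, halogen 1):
  atom 1: F (halogen, monovalent) → 0 H
  atom 2: C, bond orders sum to 4 (valence 4) → 0 H
  atom 3: F (halogen, monovalent) → 0 H
  atom 4: F (halogen, monovalent) → 0 H
  atom 5: C, bond orders sum to 4 (valence 4) → 0 H
  atom 6: C, bond orders sum to 4 (valence 4) → 0 H
  atom 7: C, bond orders sum to 4 (valence 4) → 0 H
  atom 8: O, bond orders sum to 2 (valence 2) → 0 H
  atom 9: O, bond orders sum to 1 (valence 2) → 1 H
  atom 10: C, bond orders sum to 3 (valence 4) → 1 H
  atom 11: C, bond orders sum to 3 (valence 4) → 1 H
  atom 12: C, bond orders sum to 4 (valence 4) → 0 H
  atom 13: C, bond orders sum to 4 (valence 4) → 0 H
  atom 14: C, bond orders sum to 4 (valence 4) → 0 H
  atom 15: O, bond orders sum to 2 (valence 2) → 0 H
  atom 16: C, bond orders sum to 1 (valence 4) → 3 H
  atom 17: C, bond orders sum to 3 (valence 4) → 1 H
  atom 18: C, bond orders sum to 4 (valence 4) → 0 H
  atom 19: Br (halogen, monovalent) → 0 H
  atom 20: C with explicit H count 1
Totals → C:13, H:8, Br:1, F:3, O:3.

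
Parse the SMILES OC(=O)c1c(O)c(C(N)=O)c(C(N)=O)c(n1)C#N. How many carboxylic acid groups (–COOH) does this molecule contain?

The carboxylic acid motif appears at heavy-atom position 2 in the SMILES.
Other groups present: 2 amide, 1 hydroxyl, 1 nitrile.
Carboxylic acid count: 1.

1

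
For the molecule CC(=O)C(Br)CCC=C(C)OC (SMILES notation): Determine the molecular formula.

Walk through each heavy atom and fill implicit hydrogens from standard valence (C 4, N 3, O 2, S 2, halogen 1):
  atom 1: C, bond orders sum to 1 (valence 4) → 3 H
  atom 2: C, bond orders sum to 4 (valence 4) → 0 H
  atom 3: O, bond orders sum to 2 (valence 2) → 0 H
  atom 4: C, bond orders sum to 3 (valence 4) → 1 H
  atom 5: Br (halogen, monovalent) → 0 H
  atom 6: C, bond orders sum to 2 (valence 4) → 2 H
  atom 7: C, bond orders sum to 2 (valence 4) → 2 H
  atom 8: C, bond orders sum to 3 (valence 4) → 1 H
  atom 9: C, bond orders sum to 4 (valence 4) → 0 H
  atom 10: C, bond orders sum to 1 (valence 4) → 3 H
  atom 11: O, bond orders sum to 2 (valence 2) → 0 H
  atom 12: C, bond orders sum to 1 (valence 4) → 3 H
Totals → C:9, H:15, Br:1, O:2.

C9H15BrO2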